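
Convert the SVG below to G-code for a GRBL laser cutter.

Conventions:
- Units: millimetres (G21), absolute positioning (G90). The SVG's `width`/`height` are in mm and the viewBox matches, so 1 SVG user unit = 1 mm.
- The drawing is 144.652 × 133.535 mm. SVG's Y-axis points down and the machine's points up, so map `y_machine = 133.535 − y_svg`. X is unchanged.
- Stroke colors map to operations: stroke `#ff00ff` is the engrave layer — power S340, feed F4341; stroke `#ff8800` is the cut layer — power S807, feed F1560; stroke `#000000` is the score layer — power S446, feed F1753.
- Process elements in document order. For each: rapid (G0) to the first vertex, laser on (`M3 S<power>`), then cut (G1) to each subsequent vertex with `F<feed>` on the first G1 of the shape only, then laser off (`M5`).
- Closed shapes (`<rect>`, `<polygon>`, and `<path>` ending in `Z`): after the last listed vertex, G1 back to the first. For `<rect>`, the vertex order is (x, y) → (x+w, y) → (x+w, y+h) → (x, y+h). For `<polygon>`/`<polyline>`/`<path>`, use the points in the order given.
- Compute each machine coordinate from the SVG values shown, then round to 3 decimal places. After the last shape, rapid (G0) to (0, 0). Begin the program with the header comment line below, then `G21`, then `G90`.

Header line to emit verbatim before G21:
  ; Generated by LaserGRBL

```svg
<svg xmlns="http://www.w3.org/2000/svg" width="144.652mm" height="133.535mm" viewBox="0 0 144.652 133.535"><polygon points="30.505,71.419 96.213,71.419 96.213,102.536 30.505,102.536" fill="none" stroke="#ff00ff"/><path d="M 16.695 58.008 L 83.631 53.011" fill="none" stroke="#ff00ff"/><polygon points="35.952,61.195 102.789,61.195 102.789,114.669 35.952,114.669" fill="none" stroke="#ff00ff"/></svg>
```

; Generated by LaserGRBL
G21
G90
G0 X30.505 Y62.116
M3 S340
G1 X96.213 Y62.116 F4341
G1 X96.213 Y30.999
G1 X30.505 Y30.999
G1 X30.505 Y62.116
M5
G0 X16.695 Y75.527
M3 S340
G1 X83.631 Y80.524 F4341
M5
G0 X35.952 Y72.340
M3 S340
G1 X102.789 Y72.340 F4341
G1 X102.789 Y18.866
G1 X35.952 Y18.866
G1 X35.952 Y72.340
M5
G0 X0.000 Y0.000

Since the viewBox matches the mm dimensions, user units are millimetres directly. The only transform is the Y-flip y_m = 133.535 − y_svg.

Shape 1 is a rectangle drawn with `<polygon>`. Its stroke #ff00ff means engrave at S340, F4341. After flipping Y the toolpath is (30.505,62.116) → (96.213,62.116) → (96.213,30.999) → (30.505,30.999) → (30.505,62.116), returning to the start.

Shape 2 is a line segment drawn with `<path>`. Its stroke #ff00ff means engrave at S340, F4341. After flipping Y the toolpath is (16.695,75.527) → (83.631,80.524).

Shape 3 is a rectangle drawn with `<polygon>`. Its stroke #ff00ff means engrave at S340, F4341. After flipping Y the toolpath is (35.952,72.340) → (102.789,72.340) → (102.789,18.866) → (35.952,18.866) → (35.952,72.340), returning to the start.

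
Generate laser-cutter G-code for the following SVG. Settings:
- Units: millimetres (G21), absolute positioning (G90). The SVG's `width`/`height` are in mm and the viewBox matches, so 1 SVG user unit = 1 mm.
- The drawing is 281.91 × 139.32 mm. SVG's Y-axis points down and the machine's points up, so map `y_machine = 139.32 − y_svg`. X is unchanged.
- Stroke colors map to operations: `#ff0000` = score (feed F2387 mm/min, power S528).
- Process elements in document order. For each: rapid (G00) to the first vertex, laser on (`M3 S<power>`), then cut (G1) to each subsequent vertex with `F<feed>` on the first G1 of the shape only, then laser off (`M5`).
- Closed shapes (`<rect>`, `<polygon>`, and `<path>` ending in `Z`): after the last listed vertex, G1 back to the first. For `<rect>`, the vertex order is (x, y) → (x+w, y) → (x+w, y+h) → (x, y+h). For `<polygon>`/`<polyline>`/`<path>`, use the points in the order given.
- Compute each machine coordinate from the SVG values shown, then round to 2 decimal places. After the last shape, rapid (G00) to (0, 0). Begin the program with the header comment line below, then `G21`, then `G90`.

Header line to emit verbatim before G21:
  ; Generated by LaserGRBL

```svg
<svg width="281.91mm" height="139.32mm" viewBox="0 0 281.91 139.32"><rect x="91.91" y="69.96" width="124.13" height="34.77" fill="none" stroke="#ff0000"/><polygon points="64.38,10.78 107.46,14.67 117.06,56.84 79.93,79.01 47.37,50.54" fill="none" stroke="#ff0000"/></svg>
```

1 u = 1 mm; y_m = 139.32 − y.

[1] `<rect>` rectangle, #ff0000→score S528 F2387: (91.91,69.36) → (216.04,69.36) → (216.04,34.59) → (91.91,34.59) → (91.91,69.36) (closed)

[2] `<polygon>` regular polygon, #ff0000→score S528 F2387: (64.38,128.54) → (107.46,124.65) → (117.06,82.48) → (79.93,60.31) → (47.37,88.78) → (64.38,128.54) (closed)

; Generated by LaserGRBL
G21
G90
G00 X91.91 Y69.36
M3 S528
G1 X216.04 Y69.36 F2387
G1 X216.04 Y34.59
G1 X91.91 Y34.59
G1 X91.91 Y69.36
M5
G00 X64.38 Y128.54
M3 S528
G1 X107.46 Y124.65 F2387
G1 X117.06 Y82.48
G1 X79.93 Y60.31
G1 X47.37 Y88.78
G1 X64.38 Y128.54
M5
G00 X0.00 Y0.00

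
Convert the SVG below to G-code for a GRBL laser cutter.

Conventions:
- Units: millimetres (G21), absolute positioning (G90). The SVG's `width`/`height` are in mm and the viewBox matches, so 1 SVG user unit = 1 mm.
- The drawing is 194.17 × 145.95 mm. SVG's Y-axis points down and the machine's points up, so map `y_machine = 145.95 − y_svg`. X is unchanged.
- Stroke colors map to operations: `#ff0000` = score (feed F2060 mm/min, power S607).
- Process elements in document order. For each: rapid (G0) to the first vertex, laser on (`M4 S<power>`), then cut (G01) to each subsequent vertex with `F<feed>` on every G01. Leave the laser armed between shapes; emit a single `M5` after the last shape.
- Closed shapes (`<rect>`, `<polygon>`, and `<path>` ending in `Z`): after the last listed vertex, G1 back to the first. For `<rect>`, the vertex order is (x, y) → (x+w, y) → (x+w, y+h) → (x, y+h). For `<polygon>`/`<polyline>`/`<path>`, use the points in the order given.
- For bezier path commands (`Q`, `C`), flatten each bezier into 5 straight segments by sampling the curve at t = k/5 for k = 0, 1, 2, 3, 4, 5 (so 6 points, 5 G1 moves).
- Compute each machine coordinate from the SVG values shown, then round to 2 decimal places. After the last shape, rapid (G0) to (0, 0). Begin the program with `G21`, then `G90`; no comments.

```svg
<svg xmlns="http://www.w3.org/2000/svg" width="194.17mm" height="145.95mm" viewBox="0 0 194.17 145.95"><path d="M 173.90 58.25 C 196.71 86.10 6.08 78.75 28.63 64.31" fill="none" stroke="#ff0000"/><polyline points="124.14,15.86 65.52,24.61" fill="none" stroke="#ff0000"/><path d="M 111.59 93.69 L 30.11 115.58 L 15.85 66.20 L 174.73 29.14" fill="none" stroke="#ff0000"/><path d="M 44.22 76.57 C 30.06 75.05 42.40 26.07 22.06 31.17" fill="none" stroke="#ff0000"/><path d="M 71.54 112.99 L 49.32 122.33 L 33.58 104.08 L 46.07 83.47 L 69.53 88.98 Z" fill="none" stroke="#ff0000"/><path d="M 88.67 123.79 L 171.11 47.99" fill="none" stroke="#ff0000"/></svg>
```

G21
G90
G0 X173.90 Y87.70
M4 S607
G01 X165.39 Y74.99 F2060
G01 X126.12 Y69.38 F2060
G01 X76.59 Y69.51 F2060
G01 X37.27 Y74.05 F2060
G01 X28.63 Y81.64 F2060
G0 X124.14 Y130.09
M4 S607
G01 X65.52 Y121.34 F2060
G0 X111.59 Y52.26
M4 S607
G01 X30.11 Y30.37 F2060
G01 X15.85 Y79.75 F2060
G01 X174.73 Y116.81 F2060
G0 X44.22 Y69.38
M4 S607
G01 X38.43 Y75.17 F2060
G01 X36.16 Y87.49 F2060
G01 X34.57 Y101.44 F2060
G01 X30.82 Y112.16 F2060
G01 X22.06 Y114.78 F2060
G0 X71.54 Y32.96
M4 S607
G01 X49.32 Y23.62 F2060
G01 X33.58 Y41.87 F2060
G01 X46.07 Y62.48 F2060
G01 X69.53 Y56.97 F2060
G01 X71.54 Y32.96 F2060
G0 X88.67 Y22.16
M4 S607
G01 X171.11 Y97.96 F2060
M5
G0 X0.00 Y0.00

1 u = 1 mm; y_m = 145.95 − y.

[1] `<path>` cubic bezier, #ff0000→score S607 F2060: (173.90,87.70) → (165.39,74.99) → (126.12,69.38) → (76.59,69.51) → (37.27,74.05) → (28.63,81.64)

[2] `<polyline>` line segment, #ff0000→score S607 F2060: (124.14,130.09) → (65.52,121.34)

[3] `<path>` open polyline, #ff0000→score S607 F2060: (111.59,52.26) → (30.11,30.37) → (15.85,79.75) → (174.73,116.81)

[4] `<path>` cubic bezier, #ff0000→score S607 F2060: (44.22,69.38) → (38.43,75.17) → (36.16,87.49) → (34.57,101.44) → (30.82,112.16) → (22.06,114.78)

[5] `<path>` regular polygon, #ff0000→score S607 F2060: (71.54,32.96) → (49.32,23.62) → (33.58,41.87) → (46.07,62.48) → (69.53,56.97) → (71.54,32.96) (closed)

[6] `<path>` line segment, #ff0000→score S607 F2060: (88.67,22.16) → (171.11,97.96)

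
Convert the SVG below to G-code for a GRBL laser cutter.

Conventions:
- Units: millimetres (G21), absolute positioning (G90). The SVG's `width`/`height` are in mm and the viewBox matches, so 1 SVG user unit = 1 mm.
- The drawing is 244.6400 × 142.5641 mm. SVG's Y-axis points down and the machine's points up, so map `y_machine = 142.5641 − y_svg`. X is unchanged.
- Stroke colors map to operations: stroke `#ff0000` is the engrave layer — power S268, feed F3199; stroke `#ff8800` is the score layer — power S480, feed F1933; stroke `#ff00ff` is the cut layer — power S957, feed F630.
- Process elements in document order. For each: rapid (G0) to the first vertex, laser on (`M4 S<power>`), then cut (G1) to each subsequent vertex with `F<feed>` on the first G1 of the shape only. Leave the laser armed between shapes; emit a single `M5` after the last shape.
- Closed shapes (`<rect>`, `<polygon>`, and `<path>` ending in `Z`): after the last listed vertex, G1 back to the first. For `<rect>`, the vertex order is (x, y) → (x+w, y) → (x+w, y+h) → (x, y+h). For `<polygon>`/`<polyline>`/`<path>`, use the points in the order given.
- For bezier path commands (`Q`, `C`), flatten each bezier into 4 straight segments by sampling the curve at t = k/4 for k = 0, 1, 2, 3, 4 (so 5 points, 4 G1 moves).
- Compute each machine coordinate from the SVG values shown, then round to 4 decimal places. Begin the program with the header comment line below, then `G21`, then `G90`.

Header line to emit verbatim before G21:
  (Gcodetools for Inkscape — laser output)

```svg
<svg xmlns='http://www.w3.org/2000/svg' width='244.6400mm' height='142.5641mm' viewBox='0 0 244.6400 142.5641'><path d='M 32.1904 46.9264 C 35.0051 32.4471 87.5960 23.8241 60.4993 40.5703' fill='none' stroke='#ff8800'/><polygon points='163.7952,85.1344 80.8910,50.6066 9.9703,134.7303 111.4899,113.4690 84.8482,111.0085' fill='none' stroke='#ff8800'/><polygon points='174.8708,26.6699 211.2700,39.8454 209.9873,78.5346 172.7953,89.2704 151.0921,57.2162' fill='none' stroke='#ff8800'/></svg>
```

(Gcodetools for Inkscape — laser output)
G21
G90
G0 X32.1904 Y95.6377
M4 S480
G1 X41.6116 Y105.0942 F1933
G1 X57.5616 Y110.5253
G1 X67.9033 Y110.1016
G1 X60.4993 Y101.9938
G0 X163.7952 Y57.4297
M4 S480
G1 X80.8910 Y91.9575 F1933
G1 X9.9703 Y7.8338
G1 X111.4899 Y29.0951
G1 X84.8482 Y31.5556
G1 X163.7952 Y57.4297
G0 X174.8708 Y115.8942
M4 S480
G1 X211.2700 Y102.7187 F1933
G1 X209.9873 Y64.0295
G1 X172.7953 Y53.2937
G1 X151.0921 Y85.3479
G1 X174.8708 Y115.8942
M5

1 u = 1 mm; y_m = 142.5641 − y.

[1] `<path>` cubic bezier, #ff8800→score S480 F1933: (32.1904,95.6377) → (41.6116,105.0942) → (57.5616,110.5253) → (67.9033,110.1016) → (60.4993,101.9938)

[2] `<polygon>` closed polygon, #ff8800→score S480 F1933: (163.7952,57.4297) → (80.8910,91.9575) → (9.9703,7.8338) → (111.4899,29.0951) → (84.8482,31.5556) → (163.7952,57.4297) (closed)

[3] `<polygon>` regular polygon, #ff8800→score S480 F1933: (174.8708,115.8942) → (211.2700,102.7187) → (209.9873,64.0295) → (172.7953,53.2937) → (151.0921,85.3479) → (174.8708,115.8942) (closed)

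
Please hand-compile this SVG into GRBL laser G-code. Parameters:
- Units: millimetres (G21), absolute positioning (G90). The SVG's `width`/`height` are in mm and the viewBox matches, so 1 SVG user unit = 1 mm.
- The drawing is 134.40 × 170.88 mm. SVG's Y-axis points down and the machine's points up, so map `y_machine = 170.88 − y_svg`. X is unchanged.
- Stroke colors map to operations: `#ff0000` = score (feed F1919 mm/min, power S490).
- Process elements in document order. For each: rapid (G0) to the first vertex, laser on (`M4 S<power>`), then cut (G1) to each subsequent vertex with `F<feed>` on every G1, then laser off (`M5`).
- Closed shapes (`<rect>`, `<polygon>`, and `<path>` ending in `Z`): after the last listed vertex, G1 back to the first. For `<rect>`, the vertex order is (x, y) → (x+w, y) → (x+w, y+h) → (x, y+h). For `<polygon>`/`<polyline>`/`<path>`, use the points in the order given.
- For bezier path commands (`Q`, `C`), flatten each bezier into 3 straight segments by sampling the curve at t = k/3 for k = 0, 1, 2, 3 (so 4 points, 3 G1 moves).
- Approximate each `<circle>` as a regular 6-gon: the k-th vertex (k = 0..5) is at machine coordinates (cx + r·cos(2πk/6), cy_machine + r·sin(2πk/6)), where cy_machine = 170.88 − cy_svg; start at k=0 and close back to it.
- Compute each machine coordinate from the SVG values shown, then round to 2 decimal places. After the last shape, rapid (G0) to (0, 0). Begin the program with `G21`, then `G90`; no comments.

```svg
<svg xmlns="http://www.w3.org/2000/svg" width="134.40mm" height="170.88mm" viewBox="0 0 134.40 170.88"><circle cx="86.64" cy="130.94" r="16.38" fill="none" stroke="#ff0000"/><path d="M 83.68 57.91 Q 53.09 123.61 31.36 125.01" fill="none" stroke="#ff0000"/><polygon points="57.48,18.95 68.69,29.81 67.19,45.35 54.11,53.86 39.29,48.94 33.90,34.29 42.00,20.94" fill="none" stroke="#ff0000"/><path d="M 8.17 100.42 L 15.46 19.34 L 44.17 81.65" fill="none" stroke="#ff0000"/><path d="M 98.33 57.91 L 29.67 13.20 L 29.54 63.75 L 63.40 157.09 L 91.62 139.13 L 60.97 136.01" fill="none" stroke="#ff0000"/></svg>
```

viewBox `0 0 134.40 170.88` with mm width/height → 1 unit = 1 mm. Flip: y_m = 170.88 − y_svg.

**Shape 1** — `<circle>` circle, stroke `#ff0000` → score (S490, F1919). Machine vertices: (103.02,39.94) → (94.83,54.13) → (78.45,54.13) → (70.26,39.94) → (78.45,25.75) → (94.83,25.75) → (103.02,39.94). Closed: final G1 returns to the first vertex.

**Shape 2** — `<path>` quadratic bezier, stroke `#ff0000` → score (S490, F1919). Control points (SVG): P0=(83.68,57.91), P1=(53.09,123.61), P2=(31.36,125.01); sampled at t=k/3. Machine vertices: (83.68,112.97) → (64.27,76.31) → (46.83,53.95) → (31.36,45.87). Open path.

**Shape 3** — `<polygon>` regular polygon, stroke `#ff0000` → score (S490, F1919). Machine vertices: (57.48,151.93) → (68.69,141.07) → (67.19,125.53) → (54.11,117.02) → (39.29,121.94) → (33.90,136.59) → (42.00,149.94) → (57.48,151.93). Closed: final G1 returns to the first vertex.

**Shape 4** — `<path>` open polyline, stroke `#ff0000` → score (S490, F1919). Machine vertices: (8.17,70.46) → (15.46,151.54) → (44.17,89.23). Open path.

**Shape 5** — `<path>` open polyline, stroke `#ff0000` → score (S490, F1919). Machine vertices: (98.33,112.97) → (29.67,157.68) → (29.54,107.13) → (63.40,13.79) → (91.62,31.75) → (60.97,34.87). Open path.

G21
G90
G0 X103.02 Y39.94
M4 S490
G1 X94.83 Y54.13 F1919
G1 X78.45 Y54.13 F1919
G1 X70.26 Y39.94 F1919
G1 X78.45 Y25.75 F1919
G1 X94.83 Y25.75 F1919
G1 X103.02 Y39.94 F1919
M5
G0 X83.68 Y112.97
M4 S490
G1 X64.27 Y76.31 F1919
G1 X46.83 Y53.95 F1919
G1 X31.36 Y45.87 F1919
M5
G0 X57.48 Y151.93
M4 S490
G1 X68.69 Y141.07 F1919
G1 X67.19 Y125.53 F1919
G1 X54.11 Y117.02 F1919
G1 X39.29 Y121.94 F1919
G1 X33.90 Y136.59 F1919
G1 X42.00 Y149.94 F1919
G1 X57.48 Y151.93 F1919
M5
G0 X8.17 Y70.46
M4 S490
G1 X15.46 Y151.54 F1919
G1 X44.17 Y89.23 F1919
M5
G0 X98.33 Y112.97
M4 S490
G1 X29.67 Y157.68 F1919
G1 X29.54 Y107.13 F1919
G1 X63.40 Y13.79 F1919
G1 X91.62 Y31.75 F1919
G1 X60.97 Y34.87 F1919
M5
G0 X0.00 Y0.00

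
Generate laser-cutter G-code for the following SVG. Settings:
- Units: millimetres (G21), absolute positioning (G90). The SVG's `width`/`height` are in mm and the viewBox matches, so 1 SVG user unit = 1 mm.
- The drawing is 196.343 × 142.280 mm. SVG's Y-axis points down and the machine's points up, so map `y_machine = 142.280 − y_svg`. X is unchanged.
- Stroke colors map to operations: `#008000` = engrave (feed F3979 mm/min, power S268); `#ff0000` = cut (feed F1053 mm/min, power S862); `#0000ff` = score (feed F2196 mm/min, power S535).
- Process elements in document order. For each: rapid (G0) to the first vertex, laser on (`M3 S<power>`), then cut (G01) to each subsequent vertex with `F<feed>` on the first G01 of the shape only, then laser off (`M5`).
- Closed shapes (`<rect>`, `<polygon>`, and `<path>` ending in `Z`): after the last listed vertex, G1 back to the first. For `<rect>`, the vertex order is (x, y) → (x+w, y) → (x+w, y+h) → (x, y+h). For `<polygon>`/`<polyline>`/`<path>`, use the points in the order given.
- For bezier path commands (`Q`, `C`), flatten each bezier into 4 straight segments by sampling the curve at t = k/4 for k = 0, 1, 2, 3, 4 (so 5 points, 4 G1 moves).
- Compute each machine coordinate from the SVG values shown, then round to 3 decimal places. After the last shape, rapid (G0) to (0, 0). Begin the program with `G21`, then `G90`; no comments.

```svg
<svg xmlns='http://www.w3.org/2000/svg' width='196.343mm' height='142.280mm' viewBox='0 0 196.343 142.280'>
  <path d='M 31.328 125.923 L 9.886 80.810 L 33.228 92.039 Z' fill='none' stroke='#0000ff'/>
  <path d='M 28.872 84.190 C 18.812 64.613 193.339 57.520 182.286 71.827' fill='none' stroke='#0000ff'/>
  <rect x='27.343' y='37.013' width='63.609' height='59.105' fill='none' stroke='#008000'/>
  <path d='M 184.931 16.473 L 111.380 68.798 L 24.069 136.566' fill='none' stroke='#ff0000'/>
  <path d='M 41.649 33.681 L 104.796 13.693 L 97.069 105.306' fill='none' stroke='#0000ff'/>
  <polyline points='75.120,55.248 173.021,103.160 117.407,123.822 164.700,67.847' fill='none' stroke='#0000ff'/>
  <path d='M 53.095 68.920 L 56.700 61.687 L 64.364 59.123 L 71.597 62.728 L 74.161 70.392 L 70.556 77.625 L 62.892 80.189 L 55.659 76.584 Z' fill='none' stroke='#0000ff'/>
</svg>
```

G21
G90
G0 X31.328 Y16.357
M3 S535
G01 X9.886 Y61.470 F2196
G01 X33.228 Y50.241
G01 X31.328 Y16.357
M5
G0 X28.872 Y58.090
M3 S535
G01 X50.153 Y70.293 F2196
G01 X105.951 Y76.978
G01 X161.563 Y77.310
G01 X182.286 Y70.453
M5
G0 X27.343 Y105.267
M3 S268
G01 X90.952 Y105.267 F3979
G01 X90.952 Y46.162
G01 X27.343 Y46.162
G01 X27.343 Y105.267
M5
G0 X184.931 Y125.807
M3 S862
G01 X111.380 Y73.482 F1053
G01 X24.069 Y5.714
M5
G0 X41.649 Y108.599
M3 S535
G01 X104.796 Y128.587 F2196
G01 X97.069 Y36.974
M5
G0 X75.120 Y87.032
M3 S535
G01 X173.021 Y39.120 F2196
G01 X117.407 Y18.458
G01 X164.700 Y74.433
M5
G0 X53.095 Y73.360
M3 S535
G01 X56.700 Y80.593 F2196
G01 X64.364 Y83.157
G01 X71.597 Y79.552
G01 X74.161 Y71.888
G01 X70.556 Y64.655
G01 X62.892 Y62.091
G01 X55.659 Y65.696
G01 X53.095 Y73.360
M5
G0 X0.000 Y0.000

Since the viewBox matches the mm dimensions, user units are millimetres directly. The only transform is the Y-flip y_m = 142.280 − y_svg.

Shape 1 is a closed polygon drawn with `<path>`. Its stroke #0000ff means score at S535, F2196. After flipping Y the toolpath is (31.328,16.357) → (9.886,61.470) → (33.228,50.241) → (31.328,16.357), returning to the start.

Shape 2 is a cubic bezier drawn with `<path>`. Its stroke #0000ff means score at S535, F2196. After flipping Y the toolpath is (28.872,58.090) → (50.153,70.293) → (105.951,76.978) → (161.563,77.310) → (182.286,70.453).

Shape 3 is a rectangle drawn with `<rect>`. Its stroke #008000 means engrave at S268, F3979. After flipping Y the toolpath is (27.343,105.267) → (90.952,105.267) → (90.952,46.162) → (27.343,46.162) → (27.343,105.267), returning to the start.

Shape 4 is a open polyline drawn with `<path>`. Its stroke #ff0000 means cut at S862, F1053. After flipping Y the toolpath is (184.931,125.807) → (111.380,73.482) → (24.069,5.714).

Shape 5 is a open polyline drawn with `<path>`. Its stroke #0000ff means score at S535, F2196. After flipping Y the toolpath is (41.649,108.599) → (104.796,128.587) → (97.069,36.974).

Shape 6 is a open polyline drawn with `<polyline>`. Its stroke #0000ff means score at S535, F2196. After flipping Y the toolpath is (75.120,87.032) → (173.021,39.120) → (117.407,18.458) → (164.700,74.433).

Shape 7 is a regular polygon drawn with `<path>`. Its stroke #0000ff means score at S535, F2196. After flipping Y the toolpath is (53.095,73.360) → (56.700,80.593) → (64.364,83.157) → (71.597,79.552) → (74.161,71.888) → (70.556,64.655) → (62.892,62.091) → (55.659,65.696) → (53.095,73.360), returning to the start.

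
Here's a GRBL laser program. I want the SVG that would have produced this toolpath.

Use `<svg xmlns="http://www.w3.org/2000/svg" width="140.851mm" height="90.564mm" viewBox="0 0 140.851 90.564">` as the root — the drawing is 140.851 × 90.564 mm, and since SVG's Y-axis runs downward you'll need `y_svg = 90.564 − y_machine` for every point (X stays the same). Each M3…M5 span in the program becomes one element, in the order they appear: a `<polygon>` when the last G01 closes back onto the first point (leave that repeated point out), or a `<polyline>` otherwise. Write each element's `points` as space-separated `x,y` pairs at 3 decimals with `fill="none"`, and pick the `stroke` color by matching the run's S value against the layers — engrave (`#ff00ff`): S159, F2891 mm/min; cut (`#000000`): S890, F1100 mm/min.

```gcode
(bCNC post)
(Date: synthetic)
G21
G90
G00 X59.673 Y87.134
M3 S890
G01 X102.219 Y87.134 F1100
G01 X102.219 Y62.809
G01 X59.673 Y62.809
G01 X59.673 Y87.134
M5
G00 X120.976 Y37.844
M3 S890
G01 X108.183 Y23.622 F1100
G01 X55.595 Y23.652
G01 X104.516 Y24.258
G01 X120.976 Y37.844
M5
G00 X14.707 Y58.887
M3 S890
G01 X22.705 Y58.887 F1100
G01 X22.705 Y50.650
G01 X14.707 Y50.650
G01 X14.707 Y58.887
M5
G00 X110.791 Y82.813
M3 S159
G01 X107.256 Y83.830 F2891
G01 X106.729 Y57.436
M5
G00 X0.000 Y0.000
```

Each laser-on run becomes one SVG element. Flip Y back into SVG space with y_svg = 90.564 − y_machine.

Run 1: power S890 maps to stroke `#000000` (cut). The run returns to its start, so emit a `<polygon>` with points (Y-flipped): 59.673,3.430 102.219,3.430 102.219,27.755 59.673,27.755.

Run 2: S890 ⇒ cut layer `#000000`. The run returns to its start, so emit a `<polygon>` with points (Y-flipped): 120.976,52.720 108.183,66.942 55.595,66.912 104.516,66.306.

Run 3: S890 ⇒ cut layer `#000000`. The run returns to its start, so emit a `<polygon>` with points (Y-flipped): 14.707,31.677 22.705,31.677 22.705,39.914 14.707,39.914.

Run 4: the run's S159 means `#ff00ff` (engrave). The run is open, so emit a `<polyline>` with points (Y-flipped): 110.791,7.751 107.256,6.734 106.729,33.128.

<svg xmlns="http://www.w3.org/2000/svg" width="140.851mm" height="90.564mm" viewBox="0 0 140.851 90.564">
  <polygon points="59.673,3.430 102.219,3.430 102.219,27.755 59.673,27.755" fill="none" stroke="#000000"/>
  <polygon points="120.976,52.720 108.183,66.942 55.595,66.912 104.516,66.306" fill="none" stroke="#000000"/>
  <polygon points="14.707,31.677 22.705,31.677 22.705,39.914 14.707,39.914" fill="none" stroke="#000000"/>
  <polyline points="110.791,7.751 107.256,6.734 106.729,33.128" fill="none" stroke="#ff00ff"/>
</svg>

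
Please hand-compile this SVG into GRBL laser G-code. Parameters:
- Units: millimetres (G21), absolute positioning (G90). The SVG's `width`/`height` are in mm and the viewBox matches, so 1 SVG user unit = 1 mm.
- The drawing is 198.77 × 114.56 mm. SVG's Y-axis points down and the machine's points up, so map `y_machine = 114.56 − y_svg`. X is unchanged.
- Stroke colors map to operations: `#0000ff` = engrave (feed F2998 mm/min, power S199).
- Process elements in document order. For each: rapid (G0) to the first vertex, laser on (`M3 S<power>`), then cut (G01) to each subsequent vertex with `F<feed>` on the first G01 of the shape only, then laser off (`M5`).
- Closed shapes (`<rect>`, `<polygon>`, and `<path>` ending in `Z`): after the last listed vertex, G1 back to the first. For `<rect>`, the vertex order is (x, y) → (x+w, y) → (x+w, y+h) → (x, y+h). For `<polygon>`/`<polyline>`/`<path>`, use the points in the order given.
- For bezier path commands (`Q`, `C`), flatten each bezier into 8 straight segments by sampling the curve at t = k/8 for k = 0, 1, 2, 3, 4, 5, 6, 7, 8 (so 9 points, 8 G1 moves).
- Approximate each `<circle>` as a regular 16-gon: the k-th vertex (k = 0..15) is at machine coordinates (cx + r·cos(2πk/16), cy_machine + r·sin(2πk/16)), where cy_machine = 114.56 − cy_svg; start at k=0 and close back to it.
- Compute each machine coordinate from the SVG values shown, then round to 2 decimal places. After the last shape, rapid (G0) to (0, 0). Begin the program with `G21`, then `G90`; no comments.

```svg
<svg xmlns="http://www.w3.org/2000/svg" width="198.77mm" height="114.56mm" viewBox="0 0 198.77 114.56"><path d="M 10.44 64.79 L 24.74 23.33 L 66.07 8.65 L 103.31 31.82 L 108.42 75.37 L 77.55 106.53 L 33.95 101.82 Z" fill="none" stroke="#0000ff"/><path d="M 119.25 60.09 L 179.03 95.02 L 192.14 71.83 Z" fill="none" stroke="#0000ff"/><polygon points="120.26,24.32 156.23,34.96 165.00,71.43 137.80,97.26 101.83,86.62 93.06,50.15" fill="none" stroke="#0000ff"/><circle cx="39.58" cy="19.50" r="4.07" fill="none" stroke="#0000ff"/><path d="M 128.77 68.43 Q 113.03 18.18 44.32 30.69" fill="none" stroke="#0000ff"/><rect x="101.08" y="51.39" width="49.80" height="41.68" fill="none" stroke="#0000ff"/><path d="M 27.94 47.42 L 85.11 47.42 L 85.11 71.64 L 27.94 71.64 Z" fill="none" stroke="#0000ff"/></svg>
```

viewBox `0 0 198.77 114.56` with mm width/height → 1 unit = 1 mm. Flip: y_m = 114.56 − y_svg.

**Shape 1** — `<path>` regular polygon, stroke `#0000ff` → engrave (S199, F2998). Machine vertices: (10.44,49.77) → (24.74,91.23) → (66.07,105.91) → (103.31,82.74) → (108.42,39.19) → (77.55,8.03) → (33.95,12.74) → (10.44,49.77). Closed: final G1 returns to the first vertex.

**Shape 2** — `<path>` closed polygon, stroke `#0000ff` → engrave (S199, F2998). Machine vertices: (119.25,54.47) → (179.03,19.54) → (192.14,42.73) → (119.25,54.47). Closed: final G1 returns to the first vertex.

**Shape 3** — `<polygon>` regular polygon, stroke `#0000ff` → engrave (S199, F2998). Machine vertices: (120.26,90.24) → (156.23,79.60) → (165.00,43.13) → (137.80,17.30) → (101.83,27.94) → (93.06,64.41) → (120.26,90.24). Closed: final G1 returns to the first vertex.

**Shape 4** — `<circle>` circle, stroke `#0000ff` → engrave (S199, F2998). Machine vertices: (43.65,95.06) → (43.34,96.62) → (42.46,97.94) → (41.14,98.82) → (39.58,99.13) → (38.02,98.82) → (36.70,97.94) → (35.82,96.62) → (35.51,95.06) → (35.82,93.50) → (36.70,92.18) → (38.02,91.30) → (39.58,90.99) → (41.14,91.30) → (42.46,92.18) → (43.34,93.50) → (43.65,95.06). Closed: final G1 returns to the first vertex.

**Shape 5** — `<path>` quadratic bezier, stroke `#0000ff` → engrave (S199, F2998). Control points (SVG): P0=(128.77,68.43), P1=(113.03,18.18), P2=(44.32,30.69); sampled at t=k/8. Machine vertices: (128.77,46.13) → (124.01,57.71) → (117.59,67.33) → (109.52,74.99) → (99.79,80.69) → (88.40,84.43) → (75.36,86.20) → (60.67,86.02) → (44.32,83.87). Open path.

**Shape 6** — `<rect>` rectangle, stroke `#0000ff` → engrave (S199, F2998). Machine vertices: (101.08,63.17) → (150.88,63.17) → (150.88,21.49) → (101.08,21.49) → (101.08,63.17). Closed: final G1 returns to the first vertex.

**Shape 7** — `<path>` rectangle, stroke `#0000ff` → engrave (S199, F2998). Machine vertices: (27.94,67.14) → (85.11,67.14) → (85.11,42.92) → (27.94,42.92) → (27.94,67.14). Closed: final G1 returns to the first vertex.

G21
G90
G0 X10.44 Y49.77
M3 S199
G01 X24.74 Y91.23 F2998
G01 X66.07 Y105.91
G01 X103.31 Y82.74
G01 X108.42 Y39.19
G01 X77.55 Y8.03
G01 X33.95 Y12.74
G01 X10.44 Y49.77
M5
G0 X119.25 Y54.47
M3 S199
G01 X179.03 Y19.54 F2998
G01 X192.14 Y42.73
G01 X119.25 Y54.47
M5
G0 X120.26 Y90.24
M3 S199
G01 X156.23 Y79.60 F2998
G01 X165.00 Y43.13
G01 X137.80 Y17.30
G01 X101.83 Y27.94
G01 X93.06 Y64.41
G01 X120.26 Y90.24
M5
G0 X43.65 Y95.06
M3 S199
G01 X43.34 Y96.62 F2998
G01 X42.46 Y97.94
G01 X41.14 Y98.82
G01 X39.58 Y99.13
G01 X38.02 Y98.82
G01 X36.70 Y97.94
G01 X35.82 Y96.62
G01 X35.51 Y95.06
G01 X35.82 Y93.50
G01 X36.70 Y92.18
G01 X38.02 Y91.30
G01 X39.58 Y90.99
G01 X41.14 Y91.30
G01 X42.46 Y92.18
G01 X43.34 Y93.50
G01 X43.65 Y95.06
M5
G0 X128.77 Y46.13
M3 S199
G01 X124.01 Y57.71 F2998
G01 X117.59 Y67.33
G01 X109.52 Y74.99
G01 X99.79 Y80.69
G01 X88.40 Y84.43
G01 X75.36 Y86.20
G01 X60.67 Y86.02
G01 X44.32 Y83.87
M5
G0 X101.08 Y63.17
M3 S199
G01 X150.88 Y63.17 F2998
G01 X150.88 Y21.49
G01 X101.08 Y21.49
G01 X101.08 Y63.17
M5
G0 X27.94 Y67.14
M3 S199
G01 X85.11 Y67.14 F2998
G01 X85.11 Y42.92
G01 X27.94 Y42.92
G01 X27.94 Y67.14
M5
G0 X0.00 Y0.00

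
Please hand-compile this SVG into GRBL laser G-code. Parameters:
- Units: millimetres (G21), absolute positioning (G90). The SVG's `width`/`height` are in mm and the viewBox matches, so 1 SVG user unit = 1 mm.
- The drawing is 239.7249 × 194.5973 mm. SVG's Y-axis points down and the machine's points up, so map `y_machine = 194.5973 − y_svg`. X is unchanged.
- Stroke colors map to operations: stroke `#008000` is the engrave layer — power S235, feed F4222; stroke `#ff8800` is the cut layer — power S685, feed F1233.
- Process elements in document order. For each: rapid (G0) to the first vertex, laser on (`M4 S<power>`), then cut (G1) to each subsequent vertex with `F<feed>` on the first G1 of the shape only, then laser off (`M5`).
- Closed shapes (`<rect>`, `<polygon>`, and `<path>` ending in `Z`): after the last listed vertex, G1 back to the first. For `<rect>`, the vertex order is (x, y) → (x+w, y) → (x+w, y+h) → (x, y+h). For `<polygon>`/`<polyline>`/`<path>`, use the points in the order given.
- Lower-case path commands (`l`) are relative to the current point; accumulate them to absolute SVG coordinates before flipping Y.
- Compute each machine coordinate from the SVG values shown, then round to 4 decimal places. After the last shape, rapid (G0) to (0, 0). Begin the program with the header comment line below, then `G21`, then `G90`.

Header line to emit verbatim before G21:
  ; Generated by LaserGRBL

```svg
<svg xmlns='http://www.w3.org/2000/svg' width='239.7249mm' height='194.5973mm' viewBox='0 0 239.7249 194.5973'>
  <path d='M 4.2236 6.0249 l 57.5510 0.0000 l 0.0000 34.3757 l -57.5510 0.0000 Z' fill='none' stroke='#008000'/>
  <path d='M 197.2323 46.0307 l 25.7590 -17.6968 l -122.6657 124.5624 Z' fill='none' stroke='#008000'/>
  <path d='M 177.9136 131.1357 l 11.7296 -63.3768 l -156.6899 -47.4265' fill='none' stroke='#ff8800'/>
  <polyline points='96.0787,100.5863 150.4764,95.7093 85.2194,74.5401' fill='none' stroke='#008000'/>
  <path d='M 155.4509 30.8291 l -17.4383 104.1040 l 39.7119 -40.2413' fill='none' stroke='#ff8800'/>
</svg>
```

; Generated by LaserGRBL
G21
G90
G0 X4.2236 Y188.5724
M4 S235
G1 X61.7746 Y188.5724 F4222
G1 X61.7746 Y154.1967
G1 X4.2236 Y154.1967
G1 X4.2236 Y188.5724
M5
G0 X197.2323 Y148.5666
M4 S235
G1 X222.9913 Y166.2634 F4222
G1 X100.3256 Y41.7010
G1 X197.2323 Y148.5666
M5
G0 X177.9136 Y63.4616
M4 S685
G1 X189.6432 Y126.8384 F1233
G1 X32.9533 Y174.2649
M5
G0 X96.0787 Y94.0110
M4 S235
G1 X150.4764 Y98.8880 F4222
G1 X85.2194 Y120.0572
M5
G0 X155.4509 Y163.7682
M4 S685
G1 X138.0126 Y59.6642 F1233
G1 X177.7245 Y99.9055
M5
G0 X0.0000 Y0.0000

viewBox `0 0 239.7249 194.5973` with mm width/height → 1 unit = 1 mm. Flip: y_m = 194.5973 − y_svg.

**Shape 1** — `<path>` rectangle, stroke `#008000` → engrave (S235, F4222). Machine vertices: (4.2236,188.5724) → (61.7746,188.5724) → (61.7746,154.1967) → (4.2236,154.1967) → (4.2236,188.5724). Closed: final G1 returns to the first vertex.

**Shape 2** — `<path>` closed polygon, stroke `#008000` → engrave (S235, F4222). Machine vertices: (197.2323,148.5666) → (222.9913,166.2634) → (100.3256,41.7010) → (197.2323,148.5666). Closed: final G1 returns to the first vertex.

**Shape 3** — `<path>` open polyline, stroke `#ff8800` → cut (S685, F1233). Machine vertices: (177.9136,63.4616) → (189.6432,126.8384) → (32.9533,174.2649). Open path.

**Shape 4** — `<polyline>` open polyline, stroke `#008000` → engrave (S235, F4222). Machine vertices: (96.0787,94.0110) → (150.4764,98.8880) → (85.2194,120.0572). Open path.

**Shape 5** — `<path>` open polyline, stroke `#ff8800` → cut (S685, F1233). Machine vertices: (155.4509,163.7682) → (138.0126,59.6642) → (177.7245,99.9055). Open path.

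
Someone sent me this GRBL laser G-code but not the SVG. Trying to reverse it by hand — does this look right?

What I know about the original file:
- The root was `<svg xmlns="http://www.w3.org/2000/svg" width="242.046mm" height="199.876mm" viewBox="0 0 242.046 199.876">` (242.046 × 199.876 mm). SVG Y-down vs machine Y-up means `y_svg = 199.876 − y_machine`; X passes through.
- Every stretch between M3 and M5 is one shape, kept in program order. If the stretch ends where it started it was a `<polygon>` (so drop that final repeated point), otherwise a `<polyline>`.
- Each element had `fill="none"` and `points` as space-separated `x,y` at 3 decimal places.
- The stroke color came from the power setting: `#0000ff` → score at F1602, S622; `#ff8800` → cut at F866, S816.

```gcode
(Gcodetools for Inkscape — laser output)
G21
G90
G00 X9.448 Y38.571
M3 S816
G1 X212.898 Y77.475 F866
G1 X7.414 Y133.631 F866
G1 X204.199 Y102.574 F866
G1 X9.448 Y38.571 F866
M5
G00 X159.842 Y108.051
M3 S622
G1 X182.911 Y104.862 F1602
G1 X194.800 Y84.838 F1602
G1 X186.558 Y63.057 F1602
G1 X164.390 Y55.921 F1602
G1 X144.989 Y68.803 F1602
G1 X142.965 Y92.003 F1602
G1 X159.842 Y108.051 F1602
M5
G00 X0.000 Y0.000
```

y_svg = 199.876 − y_m.

[1] S816→`#ff8800` (cut); closed run; points: 9.448,161.305 212.898,122.401 7.414,66.245 204.199,97.302

[2] S622→`#0000ff` (score); closed run; points: 159.842,91.825 182.911,95.014 194.800,115.038 186.558,136.819 164.390,143.955 144.989,131.073 142.965,107.873

<svg xmlns="http://www.w3.org/2000/svg" width="242.046mm" height="199.876mm" viewBox="0 0 242.046 199.876">
  <polygon points="9.448,161.305 212.898,122.401 7.414,66.245 204.199,97.302" fill="none" stroke="#ff8800"/>
  <polygon points="159.842,91.825 182.911,95.014 194.800,115.038 186.558,136.819 164.390,143.955 144.989,131.073 142.965,107.873" fill="none" stroke="#0000ff"/>
</svg>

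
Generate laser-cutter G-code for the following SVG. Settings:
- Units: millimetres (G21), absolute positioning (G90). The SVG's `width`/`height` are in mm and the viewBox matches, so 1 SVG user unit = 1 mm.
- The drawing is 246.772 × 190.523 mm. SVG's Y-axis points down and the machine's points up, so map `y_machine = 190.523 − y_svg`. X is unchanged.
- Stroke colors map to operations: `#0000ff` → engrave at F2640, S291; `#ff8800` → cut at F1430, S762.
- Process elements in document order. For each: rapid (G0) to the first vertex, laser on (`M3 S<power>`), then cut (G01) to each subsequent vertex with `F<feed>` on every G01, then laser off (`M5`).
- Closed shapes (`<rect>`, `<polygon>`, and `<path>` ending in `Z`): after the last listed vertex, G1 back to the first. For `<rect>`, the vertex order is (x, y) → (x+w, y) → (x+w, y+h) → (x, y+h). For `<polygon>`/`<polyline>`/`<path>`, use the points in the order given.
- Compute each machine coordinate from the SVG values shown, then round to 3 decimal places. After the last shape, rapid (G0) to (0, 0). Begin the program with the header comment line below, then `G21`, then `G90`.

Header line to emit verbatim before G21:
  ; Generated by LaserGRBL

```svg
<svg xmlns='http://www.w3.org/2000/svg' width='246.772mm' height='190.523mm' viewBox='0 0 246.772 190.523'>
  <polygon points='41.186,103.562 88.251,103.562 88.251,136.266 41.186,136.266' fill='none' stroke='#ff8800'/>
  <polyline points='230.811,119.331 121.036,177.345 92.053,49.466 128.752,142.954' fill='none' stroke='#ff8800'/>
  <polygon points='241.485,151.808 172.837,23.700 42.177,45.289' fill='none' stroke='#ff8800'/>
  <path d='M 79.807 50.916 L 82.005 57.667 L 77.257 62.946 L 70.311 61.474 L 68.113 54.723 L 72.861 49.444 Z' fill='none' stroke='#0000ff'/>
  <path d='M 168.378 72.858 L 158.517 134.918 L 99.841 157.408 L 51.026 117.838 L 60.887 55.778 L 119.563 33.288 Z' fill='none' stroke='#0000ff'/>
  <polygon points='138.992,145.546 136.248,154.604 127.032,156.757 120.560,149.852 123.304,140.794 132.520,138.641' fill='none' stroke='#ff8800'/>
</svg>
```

; Generated by LaserGRBL
G21
G90
G0 X41.186 Y86.961
M3 S762
G01 X88.251 Y86.961 F1430
G01 X88.251 Y54.257 F1430
G01 X41.186 Y54.257 F1430
G01 X41.186 Y86.961 F1430
M5
G0 X230.811 Y71.192
M3 S762
G01 X121.036 Y13.178 F1430
G01 X92.053 Y141.057 F1430
G01 X128.752 Y47.569 F1430
M5
G0 X241.485 Y38.715
M3 S762
G01 X172.837 Y166.823 F1430
G01 X42.177 Y145.234 F1430
G01 X241.485 Y38.715 F1430
M5
G0 X79.807 Y139.607
M3 S291
G01 X82.005 Y132.856 F2640
G01 X77.257 Y127.577 F2640
G01 X70.311 Y129.049 F2640
G01 X68.113 Y135.800 F2640
G01 X72.861 Y141.079 F2640
G01 X79.807 Y139.607 F2640
M5
G0 X168.378 Y117.665
M3 S291
G01 X158.517 Y55.605 F2640
G01 X99.841 Y33.115 F2640
G01 X51.026 Y72.685 F2640
G01 X60.887 Y134.745 F2640
G01 X119.563 Y157.235 F2640
G01 X168.378 Y117.665 F2640
M5
G0 X138.992 Y44.977
M3 S762
G01 X136.248 Y35.919 F1430
G01 X127.032 Y33.766 F1430
G01 X120.560 Y40.671 F1430
G01 X123.304 Y49.729 F1430
G01 X132.520 Y51.882 F1430
G01 X138.992 Y44.977 F1430
M5
G0 X0.000 Y0.000

1 u = 1 mm; y_m = 190.523 − y.

[1] `<polygon>` rectangle, #ff8800→cut S762 F1430: (41.186,86.961) → (88.251,86.961) → (88.251,54.257) → (41.186,54.257) → (41.186,86.961) (closed)

[2] `<polyline>` open polyline, #ff8800→cut S762 F1430: (230.811,71.192) → (121.036,13.178) → (92.053,141.057) → (128.752,47.569)

[3] `<polygon>` closed polygon, #ff8800→cut S762 F1430: (241.485,38.715) → (172.837,166.823) → (42.177,145.234) → (241.485,38.715) (closed)

[4] `<path>` regular polygon, #0000ff→engrave S291 F2640: (79.807,139.607) → (82.005,132.856) → (77.257,127.577) → (70.311,129.049) → (68.113,135.800) → (72.861,141.079) → (79.807,139.607) (closed)

[5] `<path>` regular polygon, #0000ff→engrave S291 F2640: (168.378,117.665) → (158.517,55.605) → (99.841,33.115) → (51.026,72.685) → (60.887,134.745) → (119.563,157.235) → (168.378,117.665) (closed)

[6] `<polygon>` regular polygon, #ff8800→cut S762 F1430: (138.992,44.977) → (136.248,35.919) → (127.032,33.766) → (120.560,40.671) → (123.304,49.729) → (132.520,51.882) → (138.992,44.977) (closed)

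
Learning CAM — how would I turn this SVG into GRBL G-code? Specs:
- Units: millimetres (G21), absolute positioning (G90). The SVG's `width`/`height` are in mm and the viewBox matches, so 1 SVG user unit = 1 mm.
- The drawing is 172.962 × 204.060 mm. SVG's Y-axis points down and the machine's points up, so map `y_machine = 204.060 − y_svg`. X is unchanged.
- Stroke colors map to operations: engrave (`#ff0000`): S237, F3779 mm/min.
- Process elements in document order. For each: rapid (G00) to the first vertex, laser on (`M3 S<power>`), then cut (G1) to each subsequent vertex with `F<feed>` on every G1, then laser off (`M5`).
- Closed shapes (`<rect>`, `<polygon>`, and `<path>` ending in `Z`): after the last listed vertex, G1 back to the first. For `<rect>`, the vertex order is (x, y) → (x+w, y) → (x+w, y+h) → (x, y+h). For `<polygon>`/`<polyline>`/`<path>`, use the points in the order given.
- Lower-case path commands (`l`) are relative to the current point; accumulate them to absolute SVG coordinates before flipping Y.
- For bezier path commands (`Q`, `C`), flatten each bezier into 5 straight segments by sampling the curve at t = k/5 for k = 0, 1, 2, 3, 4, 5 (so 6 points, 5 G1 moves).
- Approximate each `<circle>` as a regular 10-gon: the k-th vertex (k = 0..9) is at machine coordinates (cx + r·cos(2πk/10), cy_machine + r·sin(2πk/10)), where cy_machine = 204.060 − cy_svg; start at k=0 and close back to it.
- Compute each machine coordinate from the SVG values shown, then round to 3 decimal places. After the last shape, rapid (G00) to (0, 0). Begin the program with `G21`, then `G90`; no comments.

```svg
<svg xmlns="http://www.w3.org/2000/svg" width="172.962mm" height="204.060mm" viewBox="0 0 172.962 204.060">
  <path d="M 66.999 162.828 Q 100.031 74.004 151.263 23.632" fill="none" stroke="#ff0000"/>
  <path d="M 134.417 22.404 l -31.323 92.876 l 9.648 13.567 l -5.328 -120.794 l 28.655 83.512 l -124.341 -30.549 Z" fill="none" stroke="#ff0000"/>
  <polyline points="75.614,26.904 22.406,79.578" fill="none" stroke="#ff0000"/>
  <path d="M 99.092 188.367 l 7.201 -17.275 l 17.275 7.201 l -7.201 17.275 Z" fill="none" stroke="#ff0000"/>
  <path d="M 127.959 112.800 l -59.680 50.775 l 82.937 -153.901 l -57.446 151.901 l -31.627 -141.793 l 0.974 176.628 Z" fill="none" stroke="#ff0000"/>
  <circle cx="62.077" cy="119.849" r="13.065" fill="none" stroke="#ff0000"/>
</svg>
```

G21
G90
G00 X66.999 Y41.232
M3 S237
G1 X80.940 Y75.224 F3779
G1 X96.337 Y106.139 F3779
G1 X113.189 Y133.978 F3779
G1 X131.498 Y158.741 F3779
G1 X151.263 Y180.428 F3779
M5
G00 X134.417 Y181.656
M3 S237
G1 X103.094 Y88.780 F3779
G1 X112.742 Y75.213 F3779
G1 X107.414 Y196.007 F3779
G1 X136.069 Y112.495 F3779
G1 X11.728 Y143.044 F3779
G1 X134.417 Y181.656 F3779
M5
G00 X75.614 Y177.156
M3 S237
G1 X22.406 Y124.482 F3779
M5
G00 X99.092 Y15.693
M3 S237
G1 X106.293 Y32.968 F3779
G1 X123.568 Y25.767 F3779
G1 X116.367 Y8.492 F3779
G1 X99.092 Y15.693 F3779
M5
G00 X127.959 Y91.260
M3 S237
G1 X68.279 Y40.485 F3779
G1 X151.216 Y194.386 F3779
G1 X93.770 Y42.485 F3779
G1 X62.143 Y184.278 F3779
G1 X63.117 Y7.650 F3779
G1 X127.959 Y91.260 F3779
M5
G00 X75.142 Y84.211
M3 S237
G1 X72.647 Y91.890 F3779
G1 X66.114 Y96.637 F3779
G1 X58.040 Y96.637 F3779
G1 X51.507 Y91.890 F3779
G1 X49.012 Y84.211 F3779
G1 X51.507 Y76.532 F3779
G1 X58.040 Y71.785 F3779
G1 X66.114 Y71.785 F3779
G1 X72.647 Y76.532 F3779
G1 X75.142 Y84.211 F3779
M5
G00 X0.000 Y0.000

Since the viewBox matches the mm dimensions, user units are millimetres directly. The only transform is the Y-flip y_m = 204.060 − y_svg.

Shape 1 is a quadratic bezier drawn with `<path>`. Its stroke #ff0000 means engrave at S237, F3779. After flipping Y the toolpath is (66.999,41.232) → (80.940,75.224) → (96.337,106.139) → (113.189,133.978) → (131.498,158.741) → (151.263,180.428).

Shape 2 is a closed polygon drawn with `<path>`. Its stroke #ff0000 means engrave at S237, F3779. After flipping Y the toolpath is (134.417,181.656) → (103.094,88.780) → (112.742,75.213) → (107.414,196.007) → (136.069,112.495) → (11.728,143.044) → (134.417,181.656), returning to the start.

Shape 3 is a line segment drawn with `<polyline>`. Its stroke #ff0000 means engrave at S237, F3779. After flipping Y the toolpath is (75.614,177.156) → (22.406,124.482).

Shape 4 is a regular polygon drawn with `<path>`. Its stroke #ff0000 means engrave at S237, F3779. After flipping Y the toolpath is (99.092,15.693) → (106.293,32.968) → (123.568,25.767) → (116.367,8.492) → (99.092,15.693), returning to the start.

Shape 5 is a closed polygon drawn with `<path>`. Its stroke #ff0000 means engrave at S237, F3779. After flipping Y the toolpath is (127.959,91.260) → (68.279,40.485) → (151.216,194.386) → (93.770,42.485) → (62.143,184.278) → (63.117,7.650) → (127.959,91.260), returning to the start.

Shape 6 is a circle drawn with `<circle>`. Its stroke #ff0000 means engrave at S237, F3779. After flipping Y the toolpath is (75.142,84.211) → (72.647,91.890) → (66.114,96.637) → (58.040,96.637) → (51.507,91.890) → (49.012,84.211) → (51.507,76.532) → (58.040,71.785) → (66.114,71.785) → (72.647,76.532) → (75.142,84.211), returning to the start.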